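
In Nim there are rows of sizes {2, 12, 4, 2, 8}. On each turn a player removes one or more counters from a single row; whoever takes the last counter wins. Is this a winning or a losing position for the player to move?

Losing position

Compute the nim-sum pairwise:
2 XOR 12 = 14
14 XOR 4 = 10
10 XOR 2 = 8
8 XOR 8 = 0
The nim-sum is 0, so this is a P-position: the player to move is in a losing position under optimal play.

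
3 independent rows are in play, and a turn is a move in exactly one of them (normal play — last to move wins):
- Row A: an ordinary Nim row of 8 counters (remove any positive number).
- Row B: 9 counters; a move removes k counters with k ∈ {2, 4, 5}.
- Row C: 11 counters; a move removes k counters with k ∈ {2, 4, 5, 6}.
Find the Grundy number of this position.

8

Row A is a plain Nim row of size 8, so its Grundy value is 8.
For row B, compute g(0), g(1), … with moves {2, 4, 5}:
k:     0  1  2  3  4  5  6  7  8  9
g(k):  0  0  1  1  2  2  3  0  0  1
So g(9) = 1.
For row C, compute g(0), g(1), … with moves {2, 4, 5, 6}:
g(0) = mex{} = 0
g(1) = mex{} = 0
g(2) = mex{0} = 1
g(3) = mex{0} = 1
g(4) = mex{0,1} = 2
g(5) = mex{0,1} = 2
g(6) = mex{0,1,2} = 3
g(7) = mex{0,1,2} = 3
g(8) = mex{1,2,3} = 0
g(9) = mex{1,2,3} = 0
g(10) = mex{0,2,3} = 1
g(11) = mex{0,2,3} = 1
So g(11) = 1.
By the Sprague-Grundy theorem, the Grundy value of a sum of independent games is the XOR of the component values.
Combined value = 8 XOR 1 XOR 1 = 8.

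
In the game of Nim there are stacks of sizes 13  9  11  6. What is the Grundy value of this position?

9

Compute the nim-sum pairwise:
13 ⊕ 9 = 4
4 ⊕ 11 = 15
15 ⊕ 6 = 9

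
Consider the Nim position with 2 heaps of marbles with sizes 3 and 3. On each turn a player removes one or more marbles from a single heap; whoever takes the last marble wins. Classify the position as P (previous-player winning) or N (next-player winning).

P-position

Nim-sum: 3 ⊕ 3 = 0.
The nim-sum is 0, so this is a P-position: the player to move is in a losing position under optimal play.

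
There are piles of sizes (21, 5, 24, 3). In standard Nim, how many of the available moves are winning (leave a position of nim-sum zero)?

1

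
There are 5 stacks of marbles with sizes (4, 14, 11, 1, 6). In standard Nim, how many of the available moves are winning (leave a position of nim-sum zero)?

3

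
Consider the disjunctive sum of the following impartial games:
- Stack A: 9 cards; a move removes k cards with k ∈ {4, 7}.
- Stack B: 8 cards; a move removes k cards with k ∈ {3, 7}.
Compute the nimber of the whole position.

0

Grundy values for stack A (subtraction set {4, 7}):
k:     0  1  2  3  4  5  6  7  8  9
g(k):  0  0  0  0  1  1  1  1  2  2
So g(9) = 2.
For stack B, compute g(0), g(1), … with moves {3, 7}:
k:     0  1  2  3  4  5  6  7  8
g(k):  0  0  0  1  1  1  0  2  2
So g(8) = 2.
The value of a disjunctive sum is the nim-sum of the parts.
Combined value = 2 ⊕ 2 = 0.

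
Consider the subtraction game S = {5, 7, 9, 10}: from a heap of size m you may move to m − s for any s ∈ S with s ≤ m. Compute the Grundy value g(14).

2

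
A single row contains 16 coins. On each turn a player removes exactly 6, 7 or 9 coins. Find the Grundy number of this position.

0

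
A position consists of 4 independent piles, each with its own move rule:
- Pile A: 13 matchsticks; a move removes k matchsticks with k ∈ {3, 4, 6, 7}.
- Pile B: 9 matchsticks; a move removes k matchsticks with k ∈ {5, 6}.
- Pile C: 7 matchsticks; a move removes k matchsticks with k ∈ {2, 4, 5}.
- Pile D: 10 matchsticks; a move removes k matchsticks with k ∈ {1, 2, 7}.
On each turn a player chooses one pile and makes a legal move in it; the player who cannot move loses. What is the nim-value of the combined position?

Grundy values for pile A (subtraction set {3, 4, 6, 7}):
k:     0  1  2  3  4  5  6  7  8  9 10 11 12 13
g(k):  0  0  0  1  1  1  2  2  2  3  0  0  0  1
So g(13) = 1.
For pile B, compute g(0), g(1), … with moves {5, 6}:
g(0) = mex{} = 0
g(1) = mex{} = 0
g(2) = mex{} = 0
g(3) = mex{} = 0
g(4) = mex{} = 0
g(5) = mex{0} = 1
g(6) = mex{0} = 1
g(7) = mex{0} = 1
g(8) = mex{0} = 1
g(9) = mex{0} = 1
So g(9) = 1.
For pile C, compute g(0), g(1), … with moves {2, 4, 5}:
g(0) = mex{} = 0
g(1) = mex{} = 0
g(2) = mex{0} = 1
g(3) = mex{0} = 1
g(4) = mex{0,1} = 2
g(5) = mex{0,1} = 2
g(6) = mex{0,1,2} = 3
g(7) = mex{1,2} = 0
So g(7) = 0.
Grundy values for pile D (subtraction set {1, 2, 7}):
k:     0  1  2  3  4  5  6  7  8  9 10
g(k):  0  1  2  0  1  2  0  1  2  0  1
So g(10) = 1.
The value of a disjunctive sum is the nim-sum of the parts.
Combined value = 1 ⊕ 1 ⊕ 0 ⊕ 1 = 1.

1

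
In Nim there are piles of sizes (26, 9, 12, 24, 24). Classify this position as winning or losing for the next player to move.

Winning position

Bitwise XOR of the heap sizes:
  11010  (26)
  01001  (9)
  01100  (12)
  11000  (24)
  11000  (24)
  -----
  11111  (31)
The nim-sum is 31 ≠ 0, so this is an N-position: the player to move can win.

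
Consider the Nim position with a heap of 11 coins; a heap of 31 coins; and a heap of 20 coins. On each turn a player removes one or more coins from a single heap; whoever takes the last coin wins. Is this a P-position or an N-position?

P-position

Nim-sum: 11 ^ 31 ^ 20 = 0.
The nim-sum is 0, so this is a P-position: the player to move is in a losing position under optimal play.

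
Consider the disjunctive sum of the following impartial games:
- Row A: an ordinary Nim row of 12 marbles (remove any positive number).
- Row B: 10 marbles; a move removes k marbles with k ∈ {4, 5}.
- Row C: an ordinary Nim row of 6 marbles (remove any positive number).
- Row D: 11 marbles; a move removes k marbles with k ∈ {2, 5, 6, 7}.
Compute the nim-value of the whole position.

9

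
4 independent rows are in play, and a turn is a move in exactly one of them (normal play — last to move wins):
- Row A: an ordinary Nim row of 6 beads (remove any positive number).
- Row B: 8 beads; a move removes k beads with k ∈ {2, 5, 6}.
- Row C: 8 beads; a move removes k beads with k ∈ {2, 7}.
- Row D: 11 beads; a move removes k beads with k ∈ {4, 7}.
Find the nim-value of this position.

4

Row A is a plain Nim row of size 6, so its Grundy value is 6.
Grundy values for row B (subtraction set {2, 5, 6}):
g(0) = mex{} = 0
g(1) = mex{} = 0
g(2) = mex{0} = 1
g(3) = mex{0} = 1
g(4) = mex{1} = 0
g(5) = mex{0,1} = 2
g(6) = mex{0} = 1
g(7) = mex{0,1,2} = 3
g(8) = mex{1} = 0
So g(8) = 0.
Grundy values for row C (subtraction set {2, 7}):
g(0) = mex{} = 0
g(1) = mex{} = 0
g(2) = mex{0} = 1
g(3) = mex{0} = 1
g(4) = mex{1} = 0
g(5) = mex{1} = 0
g(6) = mex{0} = 1
g(7) = mex{0} = 1
g(8) = mex{0,1} = 2
So g(8) = 2.
Build the Grundy sequence for row D with g(k) = mex{g(k−s) : s ∈ {4, 7}, s ≤ k}:
g(0) = mex{} = 0
g(1) = mex{} = 0
g(2) = mex{} = 0
g(3) = mex{} = 0
g(4) = mex{0} = 1
g(5) = mex{0} = 1
g(6) = mex{0} = 1
g(7) = mex{0} = 1
g(8) = mex{0,1} = 2
g(9) = mex{0,1} = 2
g(10) = mex{0,1} = 2
g(11) = mex{1} = 0
So g(11) = 0.
The value of a disjunctive sum is the nim-sum of the parts.
Combined value = 6 XOR 0 XOR 2 XOR 0 = 4.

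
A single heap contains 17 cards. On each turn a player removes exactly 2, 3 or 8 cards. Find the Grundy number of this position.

Grundy values for subtraction set {2, 3, 8}:
k:     0  1  2  3  4  5  6  7  8  9 10 11 12 13 14 15 16 17
g(k):  0  0  1  1  2  0  0  1  1  2  0  0  1  1  2  0  0  1
So g(17) = 1.

1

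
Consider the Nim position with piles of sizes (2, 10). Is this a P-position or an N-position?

N-position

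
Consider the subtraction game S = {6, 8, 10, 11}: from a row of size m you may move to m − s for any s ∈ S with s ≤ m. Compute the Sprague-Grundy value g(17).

0

Grundy values for subtraction set {6, 8, 10, 11}:
k:     0  1  2  3  4  5  6  7  8  9 10 11 12 13 14 15 16 17
g(k):  0  0  0  0  0  0  1  1  1  1  1  1  2  2  2  2  2  0
So g(17) = 0.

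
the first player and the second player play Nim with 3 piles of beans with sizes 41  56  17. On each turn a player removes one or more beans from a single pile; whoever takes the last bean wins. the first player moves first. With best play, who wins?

the second player wins

In binary:
  101001  (41)
  111000  (56)
  010001  (17)
  ------
  000000  (0)
The nim-sum is 0, so this is a P-position: the player to move is in a losing position under optimal play; the first player is about to move from it and so loses — the second player wins.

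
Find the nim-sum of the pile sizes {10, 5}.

Compute the nim-sum pairwise:
10 ^ 5 = 15

15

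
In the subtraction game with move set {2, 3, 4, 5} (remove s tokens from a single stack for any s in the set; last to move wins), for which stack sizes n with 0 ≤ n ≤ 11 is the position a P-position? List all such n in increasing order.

Grundy values for subtraction set {2, 3, 4, 5}:
k:     0  1  2  3  4  5  6  7  8  9 10 11
g(k):  0  0  1  1  2  2  3  0  0  1  1  2
The P-positions (g = 0) in 0..11 are 0, 1, 7, 8.

0, 1, 7, 8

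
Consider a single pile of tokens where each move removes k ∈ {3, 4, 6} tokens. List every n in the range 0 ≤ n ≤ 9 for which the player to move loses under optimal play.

0, 1, 2, 9

Build the Grundy sequence with g(k) = mex{g(k−s) : s ∈ {3, 4, 6}, s ≤ k}:
k:     0  1  2  3  4  5  6  7  8  9
g(k):  0  0  0  1  1  1  2  2  2  0
The P-positions (g = 0) in 0..9 are 0, 1, 2, 9.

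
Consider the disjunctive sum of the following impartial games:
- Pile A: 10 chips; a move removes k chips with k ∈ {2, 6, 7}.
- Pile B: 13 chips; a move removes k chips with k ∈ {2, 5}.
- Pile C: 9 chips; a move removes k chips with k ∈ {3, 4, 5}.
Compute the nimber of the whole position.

For pile A, compute g(0), g(1), … with moves {2, 6, 7}:
k:     0  1  2  3  4  5  6  7  8  9 10
g(k):  0  0  1  1  0  0  1  1  2  0  3
So g(10) = 3.
Grundy values for pile B (subtraction set {2, 5}):
g(0) = mex{} = 0
g(1) = mex{} = 0
g(2) = mex{0} = 1
g(3) = mex{0} = 1
g(4) = mex{1} = 0
g(5) = mex{0,1} = 2
g(6) = mex{0} = 1
g(7) = mex{1,2} = 0
g(8) = mex{1} = 0
g(9) = mex{0} = 1
g(10) = mex{0,2} = 1
g(11) = mex{1} = 0
g(12) = mex{0,1} = 2
g(13) = mex{0} = 1
So g(13) = 1.
Build the Grundy sequence for pile C with g(k) = mex{g(k−s) : s ∈ {3, 4, 5}, s ≤ k}:
k:     0  1  2  3  4  5  6  7  8  9
g(k):  0  0  0  1  1  1  2  2  0  0
So g(9) = 0.
The value of a disjunctive sum is the nim-sum of the parts.
Combined value = 3 XOR 1 XOR 0 = 2.

2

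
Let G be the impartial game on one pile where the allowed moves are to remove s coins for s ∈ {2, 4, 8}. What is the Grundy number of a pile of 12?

0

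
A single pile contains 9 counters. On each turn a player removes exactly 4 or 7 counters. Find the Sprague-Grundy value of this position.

2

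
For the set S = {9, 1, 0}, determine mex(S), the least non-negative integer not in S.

The values 0, 1 are all present; 2 is the first non-negative integer missing from the set.

2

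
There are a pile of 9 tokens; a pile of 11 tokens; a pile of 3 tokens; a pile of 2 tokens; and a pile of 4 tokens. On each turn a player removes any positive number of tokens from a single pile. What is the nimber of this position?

Nim-sum: 9 XOR 11 XOR 3 XOR 2 XOR 4 = 7.

7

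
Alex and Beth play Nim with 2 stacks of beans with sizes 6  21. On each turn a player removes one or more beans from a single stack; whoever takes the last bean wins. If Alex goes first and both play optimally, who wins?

Compute the nim-sum pairwise:
6 ⊕ 21 = 19
The nim-sum is 19 ≠ 0, so this is an N-position: the player to move can win; Alex has a winning move.

Alex wins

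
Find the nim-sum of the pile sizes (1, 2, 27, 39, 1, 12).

50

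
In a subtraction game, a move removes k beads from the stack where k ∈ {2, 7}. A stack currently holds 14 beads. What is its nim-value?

Grundy values for subtraction set {2, 7}:
g(0) = mex{} = 0
g(1) = mex{} = 0
g(2) = mex{0} = 1
g(3) = mex{0} = 1
g(4) = mex{1} = 0
g(5) = mex{1} = 0
g(6) = mex{0} = 1
g(7) = mex{0} = 1
g(8) = mex{0,1} = 2
g(9) = mex{1} = 0
g(10) = mex{1,2} = 0
g(11) = mex{0} = 1
g(12) = mex{0} = 1
g(13) = mex{1} = 0
g(14) = mex{1} = 0
So g(14) = 0.

0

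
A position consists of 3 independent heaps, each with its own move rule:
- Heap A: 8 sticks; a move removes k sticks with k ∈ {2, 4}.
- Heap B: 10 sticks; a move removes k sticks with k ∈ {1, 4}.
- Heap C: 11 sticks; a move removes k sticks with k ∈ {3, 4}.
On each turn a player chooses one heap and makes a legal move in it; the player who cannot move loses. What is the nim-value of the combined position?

Grundy values for heap A (subtraction set {2, 4}):
g(0) = mex{} = 0
g(1) = mex{} = 0
g(2) = mex{0} = 1
g(3) = mex{0} = 1
g(4) = mex{0,1} = 2
g(5) = mex{0,1} = 2
g(6) = mex{1,2} = 0
g(7) = mex{1,2} = 0
g(8) = mex{0,2} = 1
So g(8) = 1.
Build the Grundy sequence for heap B with g(k) = mex{g(k−s) : s ∈ {1, 4}, s ≤ k}:
g(0) = mex{} = 0
g(1) = mex{0} = 1
g(2) = mex{1} = 0
g(3) = mex{0} = 1
g(4) = mex{0,1} = 2
g(5) = mex{1,2} = 0
g(6) = mex{0} = 1
g(7) = mex{1} = 0
g(8) = mex{0,2} = 1
g(9) = mex{0,1} = 2
g(10) = mex{1,2} = 0
So g(10) = 0.
For heap C, compute g(0), g(1), … with moves {3, 4}:
g(0) = mex{} = 0
g(1) = mex{} = 0
g(2) = mex{} = 0
g(3) = mex{0} = 1
g(4) = mex{0} = 1
g(5) = mex{0} = 1
g(6) = mex{0,1} = 2
g(7) = mex{1} = 0
g(8) = mex{1} = 0
g(9) = mex{1,2} = 0
g(10) = mex{0,2} = 1
g(11) = mex{0} = 1
So g(11) = 1.
The value of a disjunctive sum is the nim-sum of the parts.
Combined value = 1 XOR 0 XOR 1 = 0.

0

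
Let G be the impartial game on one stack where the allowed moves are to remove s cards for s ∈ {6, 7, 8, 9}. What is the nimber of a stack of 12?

Build the Grundy sequence with g(k) = mex{g(k−s) : s ∈ {6, 7, 8, 9}, s ≤ k}:
k:     0  1  2  3  4  5  6  7  8  9 10 11 12
g(k):  0  0  0  0  0  0  1  1  1  1  1  1  2
So g(12) = 2.

2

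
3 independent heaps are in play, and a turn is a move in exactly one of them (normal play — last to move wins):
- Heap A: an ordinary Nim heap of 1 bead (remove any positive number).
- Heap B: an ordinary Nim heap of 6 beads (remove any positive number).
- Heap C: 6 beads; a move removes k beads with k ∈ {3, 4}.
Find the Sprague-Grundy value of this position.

Heap A is a plain Nim heap of size 1, so its Grundy value is 1.
Heap B is a plain Nim heap of size 6, so its Grundy value is 6.
Build the Grundy sequence for heap C with g(k) = mex{g(k−s) : s ∈ {3, 4}, s ≤ k}:
k:     0  1  2  3  4  5  6
g(k):  0  0  0  1  1  1  2
So g(6) = 2.
By the Sprague-Grundy theorem, the Grundy value of a sum of independent games is the XOR of the component values.
Combined value = 1 ⊕ 6 ⊕ 2 = 5.

5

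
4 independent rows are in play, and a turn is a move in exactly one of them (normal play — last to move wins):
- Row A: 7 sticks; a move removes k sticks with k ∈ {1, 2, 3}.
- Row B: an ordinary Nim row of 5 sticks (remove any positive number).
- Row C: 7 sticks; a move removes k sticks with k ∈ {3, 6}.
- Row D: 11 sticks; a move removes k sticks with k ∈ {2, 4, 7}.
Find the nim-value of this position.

5

For row A, compute g(0), g(1), … with moves {1, 2, 3}:
k:     0  1  2  3  4  5  6  7
g(k):  0  1  2  3  0  1  2  3
So g(7) = 3.
Row B is a plain Nim row of size 5, so its Grundy value is 5.
Grundy values for row C (subtraction set {3, 6}):
g(0) = mex{} = 0
g(1) = mex{} = 0
g(2) = mex{} = 0
g(3) = mex{0} = 1
g(4) = mex{0} = 1
g(5) = mex{0} = 1
g(6) = mex{0,1} = 2
g(7) = mex{0,1} = 2
So g(7) = 2.
For row D, compute g(0), g(1), … with moves {2, 4, 7}:
g(0) = mex{} = 0
g(1) = mex{} = 0
g(2) = mex{0} = 1
g(3) = mex{0} = 1
g(4) = mex{0,1} = 2
g(5) = mex{0,1} = 2
g(6) = mex{1,2} = 0
g(7) = mex{0,1,2} = 3
g(8) = mex{0,2} = 1
g(9) = mex{1,2,3} = 0
g(10) = mex{0,1} = 2
g(11) = mex{0,2,3} = 1
So g(11) = 1.
The value of a disjunctive sum is the nim-sum of the parts.
Combined value = 3 ⊕ 5 ⊕ 2 ⊕ 1 = 5.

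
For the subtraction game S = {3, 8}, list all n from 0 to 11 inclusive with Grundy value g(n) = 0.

0, 1, 2, 6, 7, 11

Compute g(0), g(1), … for moves {3, 8}:
k:     0  1  2  3  4  5  6  7  8  9 10 11
g(k):  0  0  0  1  1  1  0  0  2  1  1  0
The P-positions (g = 0) in 0..11 are 0, 1, 2, 6, 7, 11.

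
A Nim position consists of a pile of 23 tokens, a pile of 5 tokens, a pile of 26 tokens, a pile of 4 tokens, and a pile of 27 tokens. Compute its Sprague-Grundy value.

23

Nim-sum: 23 ^ 5 ^ 26 ^ 4 ^ 27 = 23.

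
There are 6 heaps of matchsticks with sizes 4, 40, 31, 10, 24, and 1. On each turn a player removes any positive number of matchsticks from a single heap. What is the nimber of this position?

Compute the nim-sum pairwise:
4 XOR 40 = 44
44 XOR 31 = 51
51 XOR 10 = 57
57 XOR 24 = 33
33 XOR 1 = 32

32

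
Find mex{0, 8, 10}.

1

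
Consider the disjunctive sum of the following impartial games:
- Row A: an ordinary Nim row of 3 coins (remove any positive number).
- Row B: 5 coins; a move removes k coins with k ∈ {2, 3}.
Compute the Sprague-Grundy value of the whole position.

3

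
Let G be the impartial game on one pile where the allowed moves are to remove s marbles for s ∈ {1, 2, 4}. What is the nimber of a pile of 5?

2

Compute g(0), g(1), … for moves {1, 2, 4}:
k:     0  1  2  3  4  5
g(k):  0  1  2  0  1  2
So g(5) = 2.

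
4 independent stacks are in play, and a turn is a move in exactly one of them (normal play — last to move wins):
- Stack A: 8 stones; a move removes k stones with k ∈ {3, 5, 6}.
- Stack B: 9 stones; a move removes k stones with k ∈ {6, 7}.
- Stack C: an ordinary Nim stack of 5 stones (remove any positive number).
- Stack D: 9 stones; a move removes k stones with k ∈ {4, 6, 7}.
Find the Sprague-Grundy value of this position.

For stack A, compute g(0), g(1), … with moves {3, 5, 6}:
g(0) = mex{} = 0
g(1) = mex{} = 0
g(2) = mex{} = 0
g(3) = mex{0} = 1
g(4) = mex{0} = 1
g(5) = mex{0} = 1
g(6) = mex{0,1} = 2
g(7) = mex{0,1} = 2
g(8) = mex{0,1} = 2
So g(8) = 2.
For stack B, compute g(0), g(1), … with moves {6, 7}:
g(0) = mex{} = 0
g(1) = mex{} = 0
g(2) = mex{} = 0
g(3) = mex{} = 0
g(4) = mex{} = 0
g(5) = mex{} = 0
g(6) = mex{0} = 1
g(7) = mex{0} = 1
g(8) = mex{0} = 1
g(9) = mex{0} = 1
So g(9) = 1.
Stack C is a plain Nim stack of size 5, so its Grundy value is 5.
Build the Grundy sequence for stack D with g(k) = mex{g(k−s) : s ∈ {4, 6, 7}, s ≤ k}:
k:     0  1  2  3  4  5  6  7  8  9
g(k):  0  0  0  0  1  1  1  1  2  2
So g(9) = 2.
By the Sprague-Grundy theorem, the Grundy value of a sum of independent games is the XOR of the component values.
Combined value = 2 XOR 1 XOR 5 XOR 2 = 4.

4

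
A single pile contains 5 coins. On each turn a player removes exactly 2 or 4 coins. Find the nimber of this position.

Build the Grundy sequence with g(k) = mex{g(k−s) : s ∈ {2, 4}, s ≤ k}:
k:     0  1  2  3  4  5
g(k):  0  0  1  1  2  2
So g(5) = 2.

2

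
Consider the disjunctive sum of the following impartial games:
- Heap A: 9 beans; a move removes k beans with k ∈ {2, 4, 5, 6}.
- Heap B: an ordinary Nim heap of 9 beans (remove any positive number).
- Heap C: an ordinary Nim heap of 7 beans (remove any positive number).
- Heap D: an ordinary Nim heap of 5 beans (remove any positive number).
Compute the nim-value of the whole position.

11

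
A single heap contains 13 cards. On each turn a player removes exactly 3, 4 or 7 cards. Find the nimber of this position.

Grundy values for subtraction set {3, 4, 7}:
g(0) = mex{} = 0
g(1) = mex{} = 0
g(2) = mex{} = 0
g(3) = mex{0} = 1
g(4) = mex{0} = 1
g(5) = mex{0} = 1
g(6) = mex{0,1} = 2
g(7) = mex{0,1} = 2
g(8) = mex{0,1} = 2
g(9) = mex{0,1,2} = 3
g(10) = mex{1,2} = 0
g(11) = mex{1,2} = 0
g(12) = mex{1,2,3} = 0
g(13) = mex{0,2,3} = 1
So g(13) = 1.

1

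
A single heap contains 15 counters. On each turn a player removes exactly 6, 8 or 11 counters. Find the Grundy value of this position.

2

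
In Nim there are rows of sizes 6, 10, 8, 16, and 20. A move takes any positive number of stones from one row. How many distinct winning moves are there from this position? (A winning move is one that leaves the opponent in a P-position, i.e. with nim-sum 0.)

0

Compute the nim-sum pairwise:
6 ^ 10 = 12
12 ^ 8 = 4
4 ^ 16 = 20
20 ^ 20 = 0
The nim-sum is already 0, so every move leaves a nonzero nim-sum — there are no winning moves.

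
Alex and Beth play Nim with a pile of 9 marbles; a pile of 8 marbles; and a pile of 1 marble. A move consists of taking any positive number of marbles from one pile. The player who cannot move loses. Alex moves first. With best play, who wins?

Compute the nim-sum pairwise:
9 ^ 8 = 1
1 ^ 1 = 0
The nim-sum is 0, so this is a P-position: the player to move is in a losing position under optimal play; Alex is about to move from it and so loses — Beth wins.

Beth wins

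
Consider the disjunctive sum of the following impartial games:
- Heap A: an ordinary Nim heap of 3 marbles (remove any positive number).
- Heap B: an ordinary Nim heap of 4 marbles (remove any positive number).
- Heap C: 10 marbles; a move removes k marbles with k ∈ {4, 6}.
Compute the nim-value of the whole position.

Heap A is a plain Nim heap of size 3, so its Grundy value is 3.
Heap B is a plain Nim heap of size 4, so its Grundy value is 4.
Build the Grundy sequence for heap C with g(k) = mex{g(k−s) : s ∈ {4, 6}, s ≤ k}:
g(0) = mex{} = 0
g(1) = mex{} = 0
g(2) = mex{} = 0
g(3) = mex{} = 0
g(4) = mex{0} = 1
g(5) = mex{0} = 1
g(6) = mex{0} = 1
g(7) = mex{0} = 1
g(8) = mex{0,1} = 2
g(9) = mex{0,1} = 2
g(10) = mex{1} = 0
So g(10) = 0.
The value of a disjunctive sum is the nim-sum of the parts.
Combined value = 3 ⊕ 4 ⊕ 0 = 7.

7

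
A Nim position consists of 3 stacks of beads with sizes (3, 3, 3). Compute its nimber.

In binary:
  11  (3)
  11  (3)
  11  (3)
  --
  11  (3)

3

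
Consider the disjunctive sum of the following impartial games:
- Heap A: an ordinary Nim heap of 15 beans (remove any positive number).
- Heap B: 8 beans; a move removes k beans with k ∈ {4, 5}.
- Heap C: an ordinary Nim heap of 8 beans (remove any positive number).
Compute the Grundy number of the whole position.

5

Heap A is a plain Nim heap of size 15, so its Grundy value is 15.
Grundy values for heap B (subtraction set {4, 5}):
k:     0  1  2  3  4  5  6  7  8
g(k):  0  0  0  0  1  1  1  1  2
So g(8) = 2.
Heap C is a plain Nim heap of size 8, so its Grundy value is 8.
By the Sprague-Grundy theorem, the Grundy value of a sum of independent games is the XOR of the component values.
Combined value = 15 ⊕ 2 ⊕ 8 = 5.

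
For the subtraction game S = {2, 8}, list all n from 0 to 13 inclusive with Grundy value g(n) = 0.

Grundy values for subtraction set {2, 8}:
g(0) = mex{} = 0
g(1) = mex{} = 0
g(2) = mex{0} = 1
g(3) = mex{0} = 1
g(4) = mex{1} = 0
g(5) = mex{1} = 0
g(6) = mex{0} = 1
g(7) = mex{0} = 1
g(8) = mex{0,1} = 2
g(9) = mex{0,1} = 2
g(10) = mex{1,2} = 0
g(11) = mex{1,2} = 0
g(12) = mex{0} = 1
g(13) = mex{0} = 1
The P-positions (g = 0) in 0..13 are 0, 1, 4, 5, 10, 11.

0, 1, 4, 5, 10, 11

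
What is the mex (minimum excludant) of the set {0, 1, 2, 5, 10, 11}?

The values 0, 1, 2 are all present; 3 is the first non-negative integer missing from the set.

3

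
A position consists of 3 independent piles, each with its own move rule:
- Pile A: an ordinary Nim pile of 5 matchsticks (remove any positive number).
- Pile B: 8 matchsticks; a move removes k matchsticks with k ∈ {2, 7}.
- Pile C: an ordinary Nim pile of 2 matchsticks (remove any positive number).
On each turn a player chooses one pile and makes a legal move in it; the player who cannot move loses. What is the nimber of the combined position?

Pile A is a plain Nim pile of size 5, so its Grundy value is 5.
Build the Grundy sequence for pile B with g(k) = mex{g(k−s) : s ∈ {2, 7}, s ≤ k}:
g(0) = mex{} = 0
g(1) = mex{} = 0
g(2) = mex{0} = 1
g(3) = mex{0} = 1
g(4) = mex{1} = 0
g(5) = mex{1} = 0
g(6) = mex{0} = 1
g(7) = mex{0} = 1
g(8) = mex{0,1} = 2
So g(8) = 2.
Pile C is a plain Nim pile of size 2, so its Grundy value is 2.
The value of a disjunctive sum is the nim-sum of the parts.
Combined value = 5 XOR 2 XOR 2 = 5.

5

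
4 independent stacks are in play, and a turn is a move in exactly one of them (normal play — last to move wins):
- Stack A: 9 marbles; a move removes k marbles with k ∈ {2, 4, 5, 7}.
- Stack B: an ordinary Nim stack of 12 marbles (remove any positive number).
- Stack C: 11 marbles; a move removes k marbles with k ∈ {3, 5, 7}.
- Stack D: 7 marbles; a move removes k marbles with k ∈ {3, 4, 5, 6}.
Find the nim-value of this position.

For stack A, compute g(0), g(1), … with moves {2, 4, 5, 7}:
k:     0  1  2  3  4  5  6  7  8  9
g(k):  0  0  1  1  2  2  3  3  4  0
So g(9) = 0.
Stack B is a plain Nim stack of size 12, so its Grundy value is 12.
Grundy values for stack C (subtraction set {3, 5, 7}):
g(0) = mex{} = 0
g(1) = mex{} = 0
g(2) = mex{} = 0
g(3) = mex{0} = 1
g(4) = mex{0} = 1
g(5) = mex{0} = 1
g(6) = mex{0,1} = 2
g(7) = mex{0,1} = 2
g(8) = mex{0,1} = 2
g(9) = mex{0,1,2} = 3
g(10) = mex{1,2} = 0
g(11) = mex{1,2} = 0
So g(11) = 0.
Grundy values for stack D (subtraction set {3, 4, 5, 6}):
g(0) = mex{} = 0
g(1) = mex{} = 0
g(2) = mex{} = 0
g(3) = mex{0} = 1
g(4) = mex{0} = 1
g(5) = mex{0} = 1
g(6) = mex{0,1} = 2
g(7) = mex{0,1} = 2
So g(7) = 2.
By the Sprague-Grundy theorem, the Grundy value of a sum of independent games is the XOR of the component values.
Combined value = 0 XOR 12 XOR 0 XOR 2 = 14.

14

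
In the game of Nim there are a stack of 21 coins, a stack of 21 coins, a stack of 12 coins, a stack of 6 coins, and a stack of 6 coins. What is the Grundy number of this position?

Compute the nim-sum pairwise:
21 ⊕ 21 = 0
0 ⊕ 12 = 12
12 ⊕ 6 = 10
10 ⊕ 6 = 12

12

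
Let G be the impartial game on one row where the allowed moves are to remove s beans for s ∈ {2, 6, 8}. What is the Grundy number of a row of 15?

0

Grundy values for subtraction set {2, 6, 8}:
k:     0  1  2  3  4  5  6  7  8  9 10 11 12 13 14 15
g(k):  0  0  1  1  0  0  1  1  2  2  3  3  2  2  0  0
So g(15) = 0.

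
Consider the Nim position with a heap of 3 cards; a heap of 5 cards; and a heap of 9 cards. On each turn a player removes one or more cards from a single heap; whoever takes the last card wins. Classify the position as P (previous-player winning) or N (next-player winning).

N-position

Nim-sum: 3 ^ 5 ^ 9 = 15.
The nim-sum is 15 ≠ 0, so this is an N-position: the player to move can win.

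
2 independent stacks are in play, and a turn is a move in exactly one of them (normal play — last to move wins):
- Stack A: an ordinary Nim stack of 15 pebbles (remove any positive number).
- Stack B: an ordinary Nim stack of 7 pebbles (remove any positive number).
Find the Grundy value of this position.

8

Stack A is a plain Nim stack of size 15, so its Grundy value is 15.
Stack B is a plain Nim stack of size 7, so its Grundy value is 7.
The value of a disjunctive sum is the nim-sum of the parts.
Combined value = 15 ⊕ 7 = 8.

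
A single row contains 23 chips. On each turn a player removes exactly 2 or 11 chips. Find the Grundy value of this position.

1

Compute g(0), g(1), … for moves {2, 11}:
k:     0  1  2  3  4  5  6  7  8  9 10 11 12 13 14 15 16 17 18 19 20 21 22 23
g(k):  0  0  1  1  0  0  1  1  0  0  1  1  2  0  0  1  1  0  0  1  1  0  0  1
So g(23) = 1.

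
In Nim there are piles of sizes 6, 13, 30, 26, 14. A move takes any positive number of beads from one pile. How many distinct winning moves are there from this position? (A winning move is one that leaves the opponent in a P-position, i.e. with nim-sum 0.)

1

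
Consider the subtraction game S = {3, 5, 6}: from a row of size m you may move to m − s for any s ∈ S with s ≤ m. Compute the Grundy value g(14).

1

Compute g(0), g(1), … for moves {3, 5, 6}:
k:     0  1  2  3  4  5  6  7  8  9 10 11 12 13 14
g(k):  0  0  0  1  1  1  2  2  2  0  0  0  1  1  1
So g(14) = 1.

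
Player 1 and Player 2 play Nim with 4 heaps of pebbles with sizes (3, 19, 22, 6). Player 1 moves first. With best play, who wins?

Player 2 wins

Nim-sum: 3 XOR 19 XOR 22 XOR 6 = 0.
The nim-sum is 0, so this is a P-position: the player to move is in a losing position under optimal play; Player 1 is about to move from it and so loses — Player 2 wins.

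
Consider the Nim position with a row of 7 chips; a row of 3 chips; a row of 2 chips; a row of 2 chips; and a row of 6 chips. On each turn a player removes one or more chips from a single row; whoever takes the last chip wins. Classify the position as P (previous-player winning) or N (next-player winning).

N-position

Write each in binary and XOR column by column:
  111  (7)
  011  (3)
  010  (2)
  010  (2)
  110  (6)
  ---
  010  (2)
The nim-sum is 2 ≠ 0, so this is an N-position: the player to move can win.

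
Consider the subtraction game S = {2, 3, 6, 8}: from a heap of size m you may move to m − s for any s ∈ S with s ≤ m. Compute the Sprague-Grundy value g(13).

2

Build the Grundy sequence with g(k) = mex{g(k−s) : s ∈ {2, 3, 6, 8}, s ≤ k}:
g(0) = mex{} = 0
g(1) = mex{} = 0
g(2) = mex{0} = 1
g(3) = mex{0} = 1
g(4) = mex{0,1} = 2
g(5) = mex{1} = 0
g(6) = mex{0,1,2} = 3
g(7) = mex{0,2} = 1
g(8) = mex{0,1,3} = 2
g(9) = mex{0,1,3} = 2
g(10) = mex{1,2} = 0
g(11) = mex{0,1,2} = 3
g(12) = mex{0,2,3} = 1
g(13) = mex{0,1,3} = 2
So g(13) = 2.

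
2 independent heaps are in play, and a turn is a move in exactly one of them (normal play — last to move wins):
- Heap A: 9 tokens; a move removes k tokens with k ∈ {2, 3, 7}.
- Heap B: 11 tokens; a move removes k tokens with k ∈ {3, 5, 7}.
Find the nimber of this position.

2

Build the Grundy sequence for heap A with g(k) = mex{g(k−s) : s ∈ {2, 3, 7}, s ≤ k}:
g(0) = mex{} = 0
g(1) = mex{} = 0
g(2) = mex{0} = 1
g(3) = mex{0} = 1
g(4) = mex{0,1} = 2
g(5) = mex{1} = 0
g(6) = mex{1,2} = 0
g(7) = mex{0,2} = 1
g(8) = mex{0} = 1
g(9) = mex{0,1} = 2
So g(9) = 2.
Build the Grundy sequence for heap B with g(k) = mex{g(k−s) : s ∈ {3, 5, 7}, s ≤ k}:
g(0) = mex{} = 0
g(1) = mex{} = 0
g(2) = mex{} = 0
g(3) = mex{0} = 1
g(4) = mex{0} = 1
g(5) = mex{0} = 1
g(6) = mex{0,1} = 2
g(7) = mex{0,1} = 2
g(8) = mex{0,1} = 2
g(9) = mex{0,1,2} = 3
g(10) = mex{1,2} = 0
g(11) = mex{1,2} = 0
So g(11) = 0.
The value of a disjunctive sum is the nim-sum of the parts.
Combined value = 2 ⊕ 0 = 2.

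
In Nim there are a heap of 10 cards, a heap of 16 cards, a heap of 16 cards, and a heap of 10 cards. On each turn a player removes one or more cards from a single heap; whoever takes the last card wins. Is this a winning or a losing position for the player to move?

Losing position

Nim-sum: 10 ^ 16 ^ 16 ^ 10 = 0.
The nim-sum is 0, so this is a P-position: the player to move is in a losing position under optimal play.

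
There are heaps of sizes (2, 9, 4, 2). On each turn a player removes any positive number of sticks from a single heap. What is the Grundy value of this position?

Compute the nim-sum pairwise:
2 ⊕ 9 = 11
11 ⊕ 4 = 15
15 ⊕ 2 = 13

13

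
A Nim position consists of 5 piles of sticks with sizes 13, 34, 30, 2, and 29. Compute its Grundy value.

Nim-sum: 13 ^ 34 ^ 30 ^ 2 ^ 29 = 46.

46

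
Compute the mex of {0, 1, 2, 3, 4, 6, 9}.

5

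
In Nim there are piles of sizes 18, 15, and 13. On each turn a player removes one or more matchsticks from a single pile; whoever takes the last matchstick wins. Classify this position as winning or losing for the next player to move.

Winning position

Nim-sum: 18 XOR 15 XOR 13 = 16.
The nim-sum is 16 ≠ 0, so this is an N-position: the player to move can win.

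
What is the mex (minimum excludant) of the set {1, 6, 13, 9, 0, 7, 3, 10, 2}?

The values 0, 1, 2, 3 are all present; 4 is the first non-negative integer missing from the set.

4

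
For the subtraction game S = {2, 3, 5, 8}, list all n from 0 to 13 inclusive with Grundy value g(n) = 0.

0, 1, 7, 11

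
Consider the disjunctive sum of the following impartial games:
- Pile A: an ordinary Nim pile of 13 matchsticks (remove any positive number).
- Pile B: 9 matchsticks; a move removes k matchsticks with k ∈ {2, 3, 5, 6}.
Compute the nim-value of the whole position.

Pile A is a plain Nim pile of size 13, so its Grundy value is 13.
Build the Grundy sequence for pile B with g(k) = mex{g(k−s) : s ∈ {2, 3, 5, 6}, s ≤ k}:
g(0) = mex{} = 0
g(1) = mex{} = 0
g(2) = mex{0} = 1
g(3) = mex{0} = 1
g(4) = mex{0,1} = 2
g(5) = mex{0,1} = 2
g(6) = mex{0,1,2} = 3
g(7) = mex{0,1,2} = 3
g(8) = mex{1,2,3} = 0
g(9) = mex{1,2,3} = 0
So g(9) = 0.
By the Sprague-Grundy theorem, the Grundy value of a sum of independent games is the XOR of the component values.
Combined value = 13 ⊕ 0 = 13.

13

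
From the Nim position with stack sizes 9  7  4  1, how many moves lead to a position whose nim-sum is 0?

1

Nim-sum: 9 XOR 7 XOR 4 XOR 1 = 11.
The overall nim-sum is X = 11. A stack of size p has a winning move iff p XOR X < p (reduce it to p XOR X).
  9: 9 XOR 11 = 2 < 9 — winning move (to 2).
  7: 7 XOR 11 = 12 ≥ 7 — no move.
  4: 4 XOR 11 = 15 ≥ 4 — no move.
  1: 1 XOR 11 = 10 ≥ 1 — no move.
That gives 1 winning move.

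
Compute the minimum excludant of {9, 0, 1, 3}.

2

The values 0, 1 are all present; 2 is the first non-negative integer missing from the set.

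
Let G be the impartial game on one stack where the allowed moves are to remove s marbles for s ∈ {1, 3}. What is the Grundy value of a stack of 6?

0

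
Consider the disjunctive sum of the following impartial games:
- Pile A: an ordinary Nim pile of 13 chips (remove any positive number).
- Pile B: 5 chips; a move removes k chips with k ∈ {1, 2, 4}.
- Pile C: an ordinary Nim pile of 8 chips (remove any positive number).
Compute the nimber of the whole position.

7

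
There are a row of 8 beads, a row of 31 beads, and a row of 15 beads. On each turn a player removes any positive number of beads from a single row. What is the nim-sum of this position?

Bitwise XOR of the heap sizes:
  01000  (8)
  11111  (31)
  01111  (15)
  -----
  11000  (24)

24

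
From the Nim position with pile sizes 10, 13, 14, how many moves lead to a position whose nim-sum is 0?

3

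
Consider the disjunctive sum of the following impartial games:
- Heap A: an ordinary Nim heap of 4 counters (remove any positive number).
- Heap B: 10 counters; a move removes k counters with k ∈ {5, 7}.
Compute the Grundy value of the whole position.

6

Heap A is a plain Nim heap of size 4, so its Grundy value is 4.
For heap B, compute g(0), g(1), … with moves {5, 7}:
k:     0  1  2  3  4  5  6  7  8  9 10
g(k):  0  0  0  0  0  1  1  1  1  1  2
So g(10) = 2.
The value of a disjunctive sum is the nim-sum of the parts.
Combined value = 4 XOR 2 = 6.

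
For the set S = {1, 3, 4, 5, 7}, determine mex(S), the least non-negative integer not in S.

0

0 is not in the set, so the mex is 0.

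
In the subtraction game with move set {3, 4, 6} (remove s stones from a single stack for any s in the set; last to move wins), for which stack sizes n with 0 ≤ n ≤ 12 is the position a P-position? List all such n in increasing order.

Grundy values for subtraction set {3, 4, 6}:
k:     0  1  2  3  4  5  6  7  8  9 10 11 12
g(k):  0  0  0  1  1  1  2  2  2  0  0  0  1
The P-positions (g = 0) in 0..12 are 0, 1, 2, 9, 10, 11.

0, 1, 2, 9, 10, 11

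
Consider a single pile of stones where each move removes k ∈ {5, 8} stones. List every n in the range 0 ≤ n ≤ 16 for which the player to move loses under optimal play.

0, 1, 2, 3, 4, 13, 14, 15, 16

Build the Grundy sequence with g(k) = mex{g(k−s) : s ∈ {5, 8}, s ≤ k}:
k:     0  1  2  3  4  5  6  7  8  9 10 11 12 13 14 15 16
g(k):  0  0  0  0  0  1  1  1  1  1  2  2  2  0  0  0  0
The P-positions (g = 0) in 0..16 are 0, 1, 2, 3, 4, 13, 14, 15, 16.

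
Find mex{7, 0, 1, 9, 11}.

The values 0, 1 are all present; 2 is the first non-negative integer missing from the set.

2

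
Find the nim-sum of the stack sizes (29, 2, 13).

Nim-sum: 29 ⊕ 2 ⊕ 13 = 18.

18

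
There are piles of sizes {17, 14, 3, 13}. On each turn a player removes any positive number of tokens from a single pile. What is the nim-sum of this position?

17

Nim-sum: 17 XOR 14 XOR 3 XOR 13 = 17.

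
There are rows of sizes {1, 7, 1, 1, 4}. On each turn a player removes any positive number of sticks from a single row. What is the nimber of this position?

Nim-sum: 1 ^ 7 ^ 1 ^ 1 ^ 4 = 2.

2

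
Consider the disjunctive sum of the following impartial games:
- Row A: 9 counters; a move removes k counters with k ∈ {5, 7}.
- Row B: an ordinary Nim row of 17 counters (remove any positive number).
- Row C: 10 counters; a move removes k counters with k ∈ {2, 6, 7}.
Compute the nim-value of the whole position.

For row A, compute g(0), g(1), … with moves {5, 7}:
g(0) = mex{} = 0
g(1) = mex{} = 0
g(2) = mex{} = 0
g(3) = mex{} = 0
g(4) = mex{} = 0
g(5) = mex{0} = 1
g(6) = mex{0} = 1
g(7) = mex{0} = 1
g(8) = mex{0} = 1
g(9) = mex{0} = 1
So g(9) = 1.
Row B is a plain Nim row of size 17, so its Grundy value is 17.
For row C, compute g(0), g(1), … with moves {2, 6, 7}:
g(0) = mex{} = 0
g(1) = mex{} = 0
g(2) = mex{0} = 1
g(3) = mex{0} = 1
g(4) = mex{1} = 0
g(5) = mex{1} = 0
g(6) = mex{0} = 1
g(7) = mex{0} = 1
g(8) = mex{0,1} = 2
g(9) = mex{1} = 0
g(10) = mex{0,1,2} = 3
So g(10) = 3.
By the Sprague-Grundy theorem, the Grundy value of a sum of independent games is the XOR of the component values.
Combined value = 1 XOR 17 XOR 3 = 19.

19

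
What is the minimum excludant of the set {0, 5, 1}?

2

The values 0, 1 are all present; 2 is the first non-negative integer missing from the set.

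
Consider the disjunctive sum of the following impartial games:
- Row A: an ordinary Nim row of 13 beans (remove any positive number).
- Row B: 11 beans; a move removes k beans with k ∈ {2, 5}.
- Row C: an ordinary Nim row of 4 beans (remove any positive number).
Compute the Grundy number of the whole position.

9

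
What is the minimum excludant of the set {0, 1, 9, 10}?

2

The values 0, 1 are all present; 2 is the first non-negative integer missing from the set.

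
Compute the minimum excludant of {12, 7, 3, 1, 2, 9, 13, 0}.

The values 0, 1, 2, 3 are all present; 4 is the first non-negative integer missing from the set.

4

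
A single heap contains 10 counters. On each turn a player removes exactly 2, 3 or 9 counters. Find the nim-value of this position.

Compute g(0), g(1), … for moves {2, 3, 9}:
k:     0  1  2  3  4  5  6  7  8  9 10
g(k):  0  0  1  1  2  0  0  1  1  2  2
So g(10) = 2.

2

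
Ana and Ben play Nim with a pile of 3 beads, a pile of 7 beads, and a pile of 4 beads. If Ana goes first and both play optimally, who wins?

Ben wins

Nim-sum: 3 XOR 7 XOR 4 = 0.
The nim-sum is 0, so this is a P-position: the player to move is in a losing position under optimal play; Ana is about to move from it and so loses — Ben wins.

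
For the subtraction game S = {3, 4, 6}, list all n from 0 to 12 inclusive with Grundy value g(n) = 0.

0, 1, 2, 9, 10, 11

Grundy values for subtraction set {3, 4, 6}:
k:     0  1  2  3  4  5  6  7  8  9 10 11 12
g(k):  0  0  0  1  1  1  2  2  2  0  0  0  1
The P-positions (g = 0) in 0..12 are 0, 1, 2, 9, 10, 11.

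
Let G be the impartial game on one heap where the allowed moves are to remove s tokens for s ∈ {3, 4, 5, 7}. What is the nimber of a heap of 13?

1

Compute g(0), g(1), … for moves {3, 4, 5, 7}:
g(0) = mex{} = 0
g(1) = mex{} = 0
g(2) = mex{} = 0
g(3) = mex{0} = 1
g(4) = mex{0} = 1
g(5) = mex{0} = 1
g(6) = mex{0,1} = 2
g(7) = mex{0,1} = 2
g(8) = mex{0,1} = 2
g(9) = mex{0,1,2} = 3
g(10) = mex{1,2} = 0
g(11) = mex{1,2} = 0
g(12) = mex{1,2,3} = 0
g(13) = mex{0,2,3} = 1
So g(13) = 1.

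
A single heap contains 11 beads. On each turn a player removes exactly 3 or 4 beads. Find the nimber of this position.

Grundy values for subtraction set {3, 4}:
g(0) = mex{} = 0
g(1) = mex{} = 0
g(2) = mex{} = 0
g(3) = mex{0} = 1
g(4) = mex{0} = 1
g(5) = mex{0} = 1
g(6) = mex{0,1} = 2
g(7) = mex{1} = 0
g(8) = mex{1} = 0
g(9) = mex{1,2} = 0
g(10) = mex{0,2} = 1
g(11) = mex{0} = 1
So g(11) = 1.

1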